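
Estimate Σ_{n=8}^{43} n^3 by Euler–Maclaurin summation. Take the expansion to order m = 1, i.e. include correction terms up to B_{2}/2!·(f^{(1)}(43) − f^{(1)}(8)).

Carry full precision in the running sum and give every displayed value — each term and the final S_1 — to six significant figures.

S_1 ≈ 894132

Integral: ∫_8^43 x^3 dx = 853676.
Boundary: ½(f(8) + f(43)) = ½(512.000 + 79507.0) = 40009.5.
Integral + boundary = 893686.
Correction k=1: B_{2}/2! · (f^{(1)}(43) − f^{(1)}(8)) = 1/12 · (5547.00 − 192.000) = 446.250.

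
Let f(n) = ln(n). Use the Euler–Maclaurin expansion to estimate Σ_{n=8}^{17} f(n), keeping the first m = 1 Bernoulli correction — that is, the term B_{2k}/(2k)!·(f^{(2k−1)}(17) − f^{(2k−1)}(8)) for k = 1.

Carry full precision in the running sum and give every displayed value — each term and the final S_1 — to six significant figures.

∫_8^17 ln(x) dx evaluates to 22.5291.
Endpoint term: (f(8) + f(17))/2 = (2.07944 + 2.83321)/2 = 2.45633.
Integral + boundary = 24.9854.
Order-1 term: 1/12 · (0.0588235 − 0.125000) = -0.00551471.

S_1 ≈ 24.9799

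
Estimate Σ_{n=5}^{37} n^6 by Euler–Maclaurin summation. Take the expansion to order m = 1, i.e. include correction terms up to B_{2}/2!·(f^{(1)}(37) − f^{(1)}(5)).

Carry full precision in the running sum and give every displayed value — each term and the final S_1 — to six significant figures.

S_1 ≈ 1.48792e+10

∫_5^37 x^6 dx evaluates to 1.35617e+10.
Boundary: ½(f(5) + f(37)) = ½(15625.0 + 2.56573e+09) = 1.28287e+09.
Integral + boundary = 1.48446e+10.
k=1: B_{2}/(2)! × [f^{(1)}(37) − f^{(1)}(5)] = 1/12 × (4.16064e+08 − 18750.0) = 3.46704e+07.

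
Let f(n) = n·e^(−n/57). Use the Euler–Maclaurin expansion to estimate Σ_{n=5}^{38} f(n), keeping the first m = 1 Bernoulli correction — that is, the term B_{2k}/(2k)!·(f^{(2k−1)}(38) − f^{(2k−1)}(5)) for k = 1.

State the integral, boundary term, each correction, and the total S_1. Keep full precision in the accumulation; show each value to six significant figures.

S_1 ≈ 469.043

Integral: ∫_5^38 x·e^(−x/57) dx = 457.054.
Endpoint term: (f(5) + f(38))/2 = (4.58009 + 19.5099)/2 = 12.0450.
Running total after boundary: 469.099.
Correction k=1: B_{2}/2! · (f^{(1)}(38) − f^{(1)}(5)) = 1/12 · (0.171139 − 0.835666) = -0.0553772.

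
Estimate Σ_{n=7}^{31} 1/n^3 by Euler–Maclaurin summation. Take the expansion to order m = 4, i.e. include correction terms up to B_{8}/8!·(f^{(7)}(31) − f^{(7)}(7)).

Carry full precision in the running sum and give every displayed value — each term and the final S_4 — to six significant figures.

S_4 ≈ 0.0112615

The integral term ∫_7^31 1/x^3 dx = 0.00968379.
Boundary: ½(f(7) + f(31)) = ½(0.00291545 + 3.35672e-05) = 0.00147451.
Running total after boundary: 0.0111583.
Correction k=1: B_{2}/2! · (f^{(1)}(31) − f^{(1)}(7)) = 1/12 · (-3.24844e-06 − (-0.00124948)) = 0.000103853.
Partial sum through k=1: 0.0112622.
Correction k=2: B_{4}/4! · (f^{(3)}(31) − f^{(3)}(7)) = −1/720 · (-6.76054e-08 − (-0.000509992)) = -7.08228e-07.
Partial sum through k=2: 0.0112614.
Correction k=3: B_{6}/6! · (f^{(5)}(31) − f^{(5)}(7)) = 1/30240 · (-2.95466e-09 − (-0.000437136)) = 1.44554e-08.
Partial sum through k=3: 0.0112615.
Correction k=4: B_{8}/8! · (f^{(7)}(31) − f^{(7)}(7)) = −1/1209600 · (-2.21369e-10 − (-0.000642322)) = -5.31020e-10.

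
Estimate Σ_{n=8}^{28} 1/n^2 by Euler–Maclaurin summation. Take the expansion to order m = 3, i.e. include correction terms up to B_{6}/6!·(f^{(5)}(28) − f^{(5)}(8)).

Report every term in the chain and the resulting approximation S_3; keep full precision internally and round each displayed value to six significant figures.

The integral term ∫_8^28 1/x^2 dx = 0.0892857.
Endpoint term: (f(8) + f(28))/2 = (0.0156250 + 0.00127551)/2 = 0.00845026.
Running total after boundary: 0.0977360.
Order-1 term: 1/12 · (-9.11079e-05 − (-0.00390625)) = 0.000317929.
Partial sum through k=1: 0.0980539.
Order-2 term: −1/720 · (-1.39451e-06 − (-0.000732422)) = -1.01532e-06.
Partial sum through k=2: 0.0980529.
Order-3 term: 1/30240 · (-5.33613e-08 − (-0.000343323)) = 1.13515e-08.

S_3 ≈ 0.0980529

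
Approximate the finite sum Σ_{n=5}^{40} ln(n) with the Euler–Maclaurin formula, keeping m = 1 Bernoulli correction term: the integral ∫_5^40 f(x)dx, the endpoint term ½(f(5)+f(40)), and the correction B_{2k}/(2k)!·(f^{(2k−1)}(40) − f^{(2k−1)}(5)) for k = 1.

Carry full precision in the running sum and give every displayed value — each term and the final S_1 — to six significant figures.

S_1 ≈ 107.143

The integral term ∫_5^40 ln(x) dx = 104.508.
½[f(5) + f(40)] = ½[1.60944 + 3.68888] = 2.64916.
Integral + boundary = 107.157.
Correction k=1: B_{2}/2! · (f^{(1)}(40) − f^{(1)}(5)) = 1/12 · (0.0250000 − 0.200000) = -0.0145833.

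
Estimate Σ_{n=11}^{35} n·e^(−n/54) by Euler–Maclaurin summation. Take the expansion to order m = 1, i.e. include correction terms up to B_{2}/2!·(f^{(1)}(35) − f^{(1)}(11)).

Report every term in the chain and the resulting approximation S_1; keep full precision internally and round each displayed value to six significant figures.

S_1 ≈ 363.119

∫_11^35 x·e^(−x/54) dx evaluates to 349.519.
Endpoint term: (f(11) + f(35))/2 = (8.97274 + 18.3055)/2 = 13.6391.
So far: 363.158.
Correction k=1: B_{2}/2! · (f^{(1)}(35) − f^{(1)}(11)) = 1/12 · (0.184023 − 0.649542) = -0.0387932.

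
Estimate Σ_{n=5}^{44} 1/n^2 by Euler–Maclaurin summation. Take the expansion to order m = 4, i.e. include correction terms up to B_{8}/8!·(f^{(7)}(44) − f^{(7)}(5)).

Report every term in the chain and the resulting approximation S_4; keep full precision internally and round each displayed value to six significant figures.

S_4 ≈ 0.198852

Integral: ∫_5^44 1/x^2 dx = 0.177273.
Endpoint term: (f(5) + f(44))/2 = (0.0400000 + 0.000516529)/2 = 0.0202583.
Integral + boundary = 0.197531.
k=1: B_{2}/(2)! × [f^{(1)}(44) − f^{(1)}(5)] = 1/12 × (-2.34786e-05 − (-0.0160000)) = 0.00133138.
Partial sum through k=1: 0.198862.
k=2: B_{4}/(4)! × [f^{(3)}(44) − f^{(3)}(5)] = −1/720 × (-1.45528e-07 − (-0.00768000)) = -1.06665e-05.
Partial sum through k=2: 0.198852.
k=3: B_{6}/(6)! × [f^{(5)}(44) − f^{(5)}(5)] = 1/30240 × (-2.25509e-09 − (-0.00921600)) = 3.04762e-07.
Partial sum through k=3: 0.198852.
k=4: B_{8}/(8)! × [f^{(7)}(44) − f^{(7)}(5)] = −1/1209600 × (-6.52299e-11 − (-0.0206438)) = -1.70667e-08.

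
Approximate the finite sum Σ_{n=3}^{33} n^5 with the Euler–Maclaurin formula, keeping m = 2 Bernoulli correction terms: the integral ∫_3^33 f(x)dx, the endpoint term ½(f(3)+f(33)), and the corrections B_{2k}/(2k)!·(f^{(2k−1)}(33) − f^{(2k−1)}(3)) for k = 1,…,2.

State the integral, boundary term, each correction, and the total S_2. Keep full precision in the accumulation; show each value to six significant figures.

The integral term ∫_3^33 x^5 dx = 2.15245e+08.
Boundary: ½(f(3) + f(33)) = ½(243.000 + 3.91354e+07) = 1.95678e+07.
So far: 2.34812e+08.
k=1: B_{2}/(2)! × [f^{(1)}(33) − f^{(1)}(3)] = 1/12 × (5.92960e+06 − 405.000) = 494100.
After k=1: 2.35306e+08.
k=2: B_{4}/(4)! × [f^{(3)}(33) − f^{(3)}(3)] = −1/720 × (65340.0 − 540.000) = -90.0000.

S_2 ≈ 2.35306e+08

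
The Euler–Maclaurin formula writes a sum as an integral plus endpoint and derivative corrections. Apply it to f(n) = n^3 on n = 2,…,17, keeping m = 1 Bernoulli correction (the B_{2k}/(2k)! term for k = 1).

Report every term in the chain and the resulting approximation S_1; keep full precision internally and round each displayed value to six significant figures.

The integral term ∫_2^17 x^3 dx = 20876.2.
Boundary: ½(f(2) + f(17)) = ½(8.00000 + 4913.00) = 2460.50.
So far: 23336.8.
Order-1 term: 1/12 · (867.000 − 12.0000) = 71.2500.

S_1 ≈ 23408.0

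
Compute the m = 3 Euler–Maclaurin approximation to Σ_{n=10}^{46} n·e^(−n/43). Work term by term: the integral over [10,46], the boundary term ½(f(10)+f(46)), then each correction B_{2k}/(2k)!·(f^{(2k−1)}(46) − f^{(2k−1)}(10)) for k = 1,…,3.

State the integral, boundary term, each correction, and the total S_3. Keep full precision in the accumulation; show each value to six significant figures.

S_3 ≈ 504.918

The integral term ∫_10^46 x·e^(−x/43) dx = 493.117.
Endpoint term: (f(10) + f(46))/2 = (7.92504 + 15.7821)/2 = 11.8535.
So far: 504.971.
k=1: B_{2}/(2)! × [f^{(1)}(46) − f^{(1)}(10)] = 1/12 × (-0.0239364 − 0.608200) = -0.0526781.
Partial sum through k=1: 504.918.
k=2: B_{4}/(4)! × [f^{(3)}(46) − f^{(3)}(10)] = −1/720 × (0.000358161 − 0.00118616) = 1.15000e-06.
Partial sum through k=2: 504.918.
k=3: B_{6}/(6)! × [f^{(5)}(46) − f^{(5)}(10)] = 1/30240 × (3.94412e-07 − 1.10513e-06) = -2.35025e-11.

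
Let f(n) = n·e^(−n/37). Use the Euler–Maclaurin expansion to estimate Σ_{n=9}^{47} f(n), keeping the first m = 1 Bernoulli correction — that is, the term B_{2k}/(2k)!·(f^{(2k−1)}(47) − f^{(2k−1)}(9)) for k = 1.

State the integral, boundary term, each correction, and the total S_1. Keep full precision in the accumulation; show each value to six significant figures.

S_1 ≈ 471.987

Integral: ∫_9^47 x·e^(−x/37) dx = 461.917.
Boundary: ½(f(9) + f(47)) = ½(7.05673 + 13.1955) = 10.1261.
Running total after boundary: 472.043.
k=1: B_{2}/(2)! × [f^{(1)}(47) − f^{(1)}(9)] = 1/12 × (-0.0758799 − 0.593358) = -0.0557699.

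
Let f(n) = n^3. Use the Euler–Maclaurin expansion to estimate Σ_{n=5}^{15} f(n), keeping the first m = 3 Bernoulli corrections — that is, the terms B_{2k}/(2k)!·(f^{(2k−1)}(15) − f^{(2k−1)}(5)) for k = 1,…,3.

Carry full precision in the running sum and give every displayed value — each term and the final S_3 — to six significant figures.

The integral term ∫_5^15 x^3 dx = 12500.0.
½[f(5) + f(15)] = ½[125.000 + 3375.00] = 1750.00.
Integral + boundary = 14250.0.
Correction k=1: B_{2}/2! · (f^{(1)}(15) − f^{(1)}(5)) = 1/12 · (675.000 − 75.0000) = 50.0000.
Partial sum through k=1: 14300.0.
Correction k=2: B_{4}/4! · (f^{(3)}(15) − f^{(3)}(5)) = −1/720 · (6.00000 − 6.00000) = 0.00000.
Partial sum through k=2: 14300.0.
Correction k=3: B_{6}/6! · (f^{(5)}(15) − f^{(5)}(5)) = 1/30240 · (0.00000 − 0.00000) = 0.00000.

S_3 ≈ 14300.0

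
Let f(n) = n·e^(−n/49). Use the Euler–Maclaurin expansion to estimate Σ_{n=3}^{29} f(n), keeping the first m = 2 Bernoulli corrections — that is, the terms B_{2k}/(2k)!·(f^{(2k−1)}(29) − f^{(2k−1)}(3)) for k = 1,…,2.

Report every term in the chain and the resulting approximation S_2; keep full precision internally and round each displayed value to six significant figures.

S_2 ≈ 291.308

The integral term ∫_3^29 x·e^(−x/49) dx = 281.928.
Boundary: ½(f(3) + f(29)) = ½(2.82184 + 16.0460) = 9.43391.
Running total after boundary: 291.362.
k=1: B_{2}/(2)! × [f^{(1)}(29) − f^{(1)}(3)] = 1/12 × (0.225841 − 0.883024) = -0.0547652.
Running total after k=1: 291.308.
k=2: B_{4}/(4)! × [f^{(3)}(29) − f^{(3)}(3)] = −1/720 × (0.000554961 − 0.00115129) = 8.28235e-07.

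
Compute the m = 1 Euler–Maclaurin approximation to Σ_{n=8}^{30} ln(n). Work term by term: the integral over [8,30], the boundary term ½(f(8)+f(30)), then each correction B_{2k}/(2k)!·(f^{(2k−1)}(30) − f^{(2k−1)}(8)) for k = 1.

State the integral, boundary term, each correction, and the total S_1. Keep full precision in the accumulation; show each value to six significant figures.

S_1 ≈ 66.1331

Integral: ∫_8^30 ln(x) dx = 63.4004.
Endpoint term: (f(8) + f(30))/2 = (2.07944 + 3.40120)/2 = 2.74032.
Running total after boundary: 66.1407.
k=1: B_{2}/(2)! × [f^{(1)}(30) − f^{(1)}(8)] = 1/12 × (0.0333333 − 0.125000) = -0.00763889.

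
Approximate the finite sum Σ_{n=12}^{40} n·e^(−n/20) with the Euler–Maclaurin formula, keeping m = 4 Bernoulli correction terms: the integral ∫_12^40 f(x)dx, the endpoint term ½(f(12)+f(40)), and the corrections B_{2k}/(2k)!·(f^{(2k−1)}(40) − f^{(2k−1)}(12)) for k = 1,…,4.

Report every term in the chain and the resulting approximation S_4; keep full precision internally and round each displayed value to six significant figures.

The integral term ∫_12^40 x·e^(−x/20) dx = 188.837.
Boundary: ½(f(12) + f(40)) = ½(6.58574 + 5.41341) = 5.99958.
Integral + boundary = 194.837.
k=1: B_{2}/(2)! × [f^{(1)}(40) − f^{(1)}(12)] = 1/12 × (-0.135335 − 0.219525) = -0.0295717.
Partial sum through k=1: 194.807.
k=2: B_{4}/(4)! × [f^{(3)}(40) − f^{(3)}(12)] = −1/720 × (0.000338338 − 0.00329287) = 4.10352e-06.
Partial sum through k=2: 194.807.
k=3: B_{6}/(6)! × [f^{(5)}(40) − f^{(5)}(12)] = 1/30240 × (2.53754e-06 − 1.50923e-05) = -4.15171e-10.
Partial sum through k=3: 194.807.
k=4: B_{8}/(8)! × [f^{(7)}(40) − f^{(7)}(12)] = −1/1209600 × (1.05731e-08 − 5.48812e-08) = 3.66304e-14.

S_4 ≈ 194.807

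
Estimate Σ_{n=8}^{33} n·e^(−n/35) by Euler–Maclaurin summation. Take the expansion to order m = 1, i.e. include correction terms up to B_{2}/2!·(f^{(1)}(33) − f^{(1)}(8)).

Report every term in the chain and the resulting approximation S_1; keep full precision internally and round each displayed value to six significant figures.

The integral term ∫_8^33 x·e^(−x/35) dx = 270.441.
½[f(8) + f(33)] = ½[6.36536 + 12.8539] = 9.60965.
Running total after boundary: 280.050.
Order-1 term: 1/12 · (0.0222579 − 0.613802) = -0.0492954.

S_1 ≈ 280.001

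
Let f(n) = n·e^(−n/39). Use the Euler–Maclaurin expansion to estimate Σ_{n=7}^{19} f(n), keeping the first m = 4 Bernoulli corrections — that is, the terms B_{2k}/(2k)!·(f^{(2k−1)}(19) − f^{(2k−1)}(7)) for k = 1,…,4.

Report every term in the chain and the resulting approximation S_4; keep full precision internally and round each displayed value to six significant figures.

S_4 ≈ 118.299

Integral: ∫_7^19 x·e^(−x/39) dx = 109.568.
½[f(7) + f(19)] = ½[5.84989 + 11.6728] = 8.76133.
So far: 118.330.
Order-1 term: 1/12 · (0.315055 − 0.685701) = -0.0308872.
Partial sum through k=1: 118.299.
Order-2 term: −1/720 · (0.00101497 − 0.00154970) = 7.42686e-07.
Partial sum through k=2: 118.299.
Order-3 term: 1/30240 · (1.19842e-06 − 1.74134e-06) = -1.79537e-11.
Partial sum through k=3: 118.299.
Order-4 term: −1/1209600 · (1.13711e-09 − 1.61987e-09) = 3.99105e-16.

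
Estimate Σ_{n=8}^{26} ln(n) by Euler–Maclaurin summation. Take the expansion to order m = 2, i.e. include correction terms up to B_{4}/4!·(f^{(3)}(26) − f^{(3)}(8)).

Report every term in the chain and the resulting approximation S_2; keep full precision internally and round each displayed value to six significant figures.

S_2 ≈ 52.7365

∫_8^26 ln(x) dx evaluates to 50.0750.
Boundary: ½(f(8) + f(26)) = ½(2.07944 + 3.25810) = 2.66877.
Integral + boundary = 52.7437.
Order-1 term: 1/12 · (0.0384615 − 0.125000) = -0.00721154.
Partial sum through k=1: 52.7365.
Order-2 term: −1/720 · (0.000113792 − 0.00390625) = 5.26730e-06.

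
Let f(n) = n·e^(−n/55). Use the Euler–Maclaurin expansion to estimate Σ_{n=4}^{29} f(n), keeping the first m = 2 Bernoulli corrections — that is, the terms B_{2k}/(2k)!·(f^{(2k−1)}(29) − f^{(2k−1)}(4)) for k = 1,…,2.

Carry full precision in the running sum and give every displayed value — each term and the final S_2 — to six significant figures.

S_2 ≈ 300.965

∫_4^29 x·e^(−x/55) dx evaluates to 290.596.
Boundary: ½(f(4) + f(29)) = ½(3.71942 + 17.1162) = 10.4178.
So far: 301.014.
Correction k=1: B_{2}/2! · (f^{(1)}(29) − f^{(1)}(4)) = 1/12 · (0.279010 − 0.862229) = -0.0486016.
Running total after k=1: 300.965.
Correction k=2: B_{4}/4! · (f^{(3)}(29) − f^{(3)}(4)) = −1/720 · (0.000482458 − 0.000899814) = 5.79662e-07.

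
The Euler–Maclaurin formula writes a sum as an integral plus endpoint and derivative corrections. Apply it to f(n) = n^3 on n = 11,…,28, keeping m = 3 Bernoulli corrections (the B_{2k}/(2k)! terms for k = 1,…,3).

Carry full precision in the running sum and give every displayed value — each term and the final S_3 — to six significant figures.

The integral term ∫_11^28 x^3 dx = 150004.
Boundary: ½(f(11) + f(28)) = ½(1331.00 + 21952.0) = 11641.5.
So far: 161645.
Correction k=1: B_{2}/2! · (f^{(1)}(28) − f^{(1)}(11)) = 1/12 · (2352.00 − 363.000) = 165.750.
Partial sum through k=1: 161811.
Correction k=2: B_{4}/4! · (f^{(3)}(28) − f^{(3)}(11)) = −1/720 · (6.00000 − 6.00000) = 0.00000.
Partial sum through k=2: 161811.
Correction k=3: B_{6}/6! · (f^{(5)}(28) − f^{(5)}(11)) = 1/30240 · (0.00000 − 0.00000) = 0.00000.

S_3 ≈ 161811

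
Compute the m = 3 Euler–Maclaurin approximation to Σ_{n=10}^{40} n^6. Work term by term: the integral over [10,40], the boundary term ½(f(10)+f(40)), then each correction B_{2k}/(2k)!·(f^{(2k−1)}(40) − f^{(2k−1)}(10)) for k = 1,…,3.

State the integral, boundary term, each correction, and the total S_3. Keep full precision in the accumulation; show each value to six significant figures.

S_3 ≈ 2.55039e+10

∫_10^40 x^6 dx evaluates to 2.34043e+10.
Endpoint term: (f(10) + f(40))/2 = (1.00000e+06 + 4.09600e+09)/2 = 2.04850e+09.
So far: 2.54528e+10.
Correction k=1: B_{2}/2! · (f^{(1)}(40) − f^{(1)}(10)) = 1/12 · (6.14400e+08 − 600000) = 5.11500e+07.
After k=1: 2.55039e+10.
Correction k=2: B_{4}/4! · (f^{(3)}(40) − f^{(3)}(10)) = −1/720 · (7.68000e+06 − 120000) = -10500.0.
After k=2: 2.55039e+10.
Correction k=3: B_{6}/6! · (f^{(5)}(40) − f^{(5)}(10)) = 1/30240 · (28800.0 − 7200.00) = 0.714286.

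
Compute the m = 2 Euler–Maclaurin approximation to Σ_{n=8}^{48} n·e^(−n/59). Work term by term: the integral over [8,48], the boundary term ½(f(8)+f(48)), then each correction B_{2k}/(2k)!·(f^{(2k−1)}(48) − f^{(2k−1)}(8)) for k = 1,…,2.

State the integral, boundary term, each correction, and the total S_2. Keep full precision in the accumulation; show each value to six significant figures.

∫_8^48 x·e^(−x/59) dx evaluates to 653.340.
Endpoint term: (f(8) + f(48))/2 = (6.98558 + 21.2773)/2 = 14.1315.
So far: 667.471.
Order-1 term: 1/12 · (0.0826450 − 0.754798) = -0.0560128.
Running total after k=1: 667.415.
Order-2 term: −1/720 · (0.000278426 − 0.000718527) = 6.11252e-07.

S_2 ≈ 667.415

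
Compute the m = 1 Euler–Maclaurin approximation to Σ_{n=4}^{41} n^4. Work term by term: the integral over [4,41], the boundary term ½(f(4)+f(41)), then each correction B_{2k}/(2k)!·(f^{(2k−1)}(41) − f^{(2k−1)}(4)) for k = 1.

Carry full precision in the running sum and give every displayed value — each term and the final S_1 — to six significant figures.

∫_4^41 x^4 dx evaluates to 2.31710e+07.
Boundary: ½(f(4) + f(41)) = ½(256.000 + 2.82576e+06) = 1.41301e+06.
Running total after boundary: 2.45840e+07.
k=1: B_{2}/(2)! × [f^{(1)}(41) − f^{(1)}(4)] = 1/12 × (275684 − 256.000) = 22952.3.

S_1 ≈ 2.46070e+07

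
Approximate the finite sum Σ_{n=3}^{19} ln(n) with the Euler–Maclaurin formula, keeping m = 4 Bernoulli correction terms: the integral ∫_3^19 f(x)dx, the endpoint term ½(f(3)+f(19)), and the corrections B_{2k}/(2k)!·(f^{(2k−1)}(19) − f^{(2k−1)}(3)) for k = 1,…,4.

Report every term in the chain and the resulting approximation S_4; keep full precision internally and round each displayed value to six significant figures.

S_4 ≈ 38.6467

∫_3^19 ln(x) dx evaluates to 36.6485.
Boundary: ½(f(3) + f(19)) = ½(1.09861 + 2.94444) = 2.02153.
Integral + boundary = 38.6700.
k=1: B_{2}/(2)! × [f^{(1)}(19) − f^{(1)}(3)] = 1/12 × (0.0526316 − 0.333333) = -0.0233918.
Partial sum through k=1: 38.6466.
k=2: B_{4}/(4)! × [f^{(3)}(19) − f^{(3)}(3)] = −1/720 × (0.000291588 − 0.0740741) = 0.000102476.
Partial sum through k=2: 38.6467.
k=3: B_{6}/(6)! × [f^{(5)}(19) − f^{(5)}(3)] = 1/30240 × (9.69267e-06 − 0.0987654) = -3.26573e-06.
Partial sum through k=3: 38.6467.
k=4: B_{8}/(8)! × [f^{(7)}(19) − f^{(7)}(3)] = −1/1209600 × (8.05485e-07 − 0.329218) = 2.72170e-07.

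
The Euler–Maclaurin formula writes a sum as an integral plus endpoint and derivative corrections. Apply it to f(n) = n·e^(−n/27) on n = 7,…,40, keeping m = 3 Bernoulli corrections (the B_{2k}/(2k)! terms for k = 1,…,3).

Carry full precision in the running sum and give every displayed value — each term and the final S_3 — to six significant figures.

S_3 ≈ 304.353

Integral: ∫_7^40 x·e^(−x/27) dx = 297.163.
Endpoint term: (f(7) + f(40))/2 = (5.40136 + 9.09203)/2 = 7.24669.
So far: 304.410.
k=1: B_{2}/(2)! × [f^{(1)}(40) − f^{(1)}(7)] = 1/12 × (-0.109441 − 0.571573) = -0.0567511.
After k=1: 304.353.
k=2: B_{4}/(4)! × [f^{(3)}(40) − f^{(3)}(7)] = −1/720 × (0.000473471 − 0.00290099) = 3.37155e-06.
After k=2: 304.353.
k=3: B_{6}/(6)! × [f^{(5)}(40) − f^{(5)}(7)] = 1/30240 × (1.50489e-06 − 6.88329e-06) = -1.77857e-10.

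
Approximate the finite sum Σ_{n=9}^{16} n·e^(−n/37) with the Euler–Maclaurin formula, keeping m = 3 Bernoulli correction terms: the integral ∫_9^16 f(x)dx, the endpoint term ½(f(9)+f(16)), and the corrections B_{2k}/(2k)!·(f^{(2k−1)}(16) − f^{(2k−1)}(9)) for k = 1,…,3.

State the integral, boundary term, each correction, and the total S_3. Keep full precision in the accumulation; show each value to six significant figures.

S_3 ≈ 70.6573

∫_9^16 x·e^(−x/37) dx evaluates to 61.9563.
Boundary: ½(f(9) + f(16)) = ½(7.05673 + 10.3829) = 8.71979.
So far: 70.6761.
Order-1 term: 1/12 · (0.368311 − 0.593358) = -0.0187540.
Running total after k=1: 70.6573.
Order-2 term: −1/720 · (0.00121707 − 0.00157890) = 5.02548e-07.
Running total after k=2: 70.6573.
Order-3 term: 1/30240 · (1.58152e-06 − 1.99005e-06) = -1.35097e-11.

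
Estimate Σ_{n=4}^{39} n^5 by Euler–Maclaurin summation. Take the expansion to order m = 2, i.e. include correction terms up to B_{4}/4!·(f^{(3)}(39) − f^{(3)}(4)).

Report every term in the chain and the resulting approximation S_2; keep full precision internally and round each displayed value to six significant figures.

S_2 ≈ 6.32533e+08

The integral term ∫_4^39 x^5 dx = 5.86457e+08.
½[f(4) + f(39)] = ½[1024.00 + 9.02242e+07] = 4.51126e+07.
Running total after boundary: 6.31569e+08.
Correction k=1: B_{2}/2! · (f^{(1)}(39) − f^{(1)}(4)) = 1/12 · (1.15672e+07 − 1280.00) = 963827.
Partial sum through k=1: 6.32533e+08.
Correction k=2: B_{4}/4! · (f^{(3)}(39) − f^{(3)}(4)) = −1/720 · (91260.0 − 960.000) = -125.417.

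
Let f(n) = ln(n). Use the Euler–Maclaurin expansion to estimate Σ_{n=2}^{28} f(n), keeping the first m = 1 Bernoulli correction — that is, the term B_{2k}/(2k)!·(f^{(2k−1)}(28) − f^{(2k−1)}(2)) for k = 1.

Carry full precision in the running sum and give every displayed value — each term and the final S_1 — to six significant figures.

The integral term ∫_2^28 ln(x) dx = 65.9154.
½[f(2) + f(28)] = ½[0.693147 + 3.33220] = 2.01268.
Integral + boundary = 67.9281.
k=1: B_{2}/(2)! × [f^{(1)}(28) − f^{(1)}(2)] = 1/12 × (0.0357143 − 0.500000) = -0.0386905.

S_1 ≈ 67.8894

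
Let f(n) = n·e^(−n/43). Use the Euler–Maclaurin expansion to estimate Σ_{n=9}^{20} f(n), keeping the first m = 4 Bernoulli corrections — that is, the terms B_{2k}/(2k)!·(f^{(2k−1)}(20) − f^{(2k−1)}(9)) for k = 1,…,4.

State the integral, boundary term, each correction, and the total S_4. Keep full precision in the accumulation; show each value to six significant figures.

∫_9^20 x·e^(−x/43) dx evaluates to 112.311.
Endpoint term: (f(9) + f(20))/2 = (7.30035 + 12.5612)/2 = 9.93080.
Running total after boundary: 122.242.
k=1: B_{2}/(2)! × [f^{(1)}(20) − f^{(1)}(9)] = 1/12 × (0.335940 − 0.641374) = -0.0254529.
Partial sum through k=1: 122.217.
k=2: B_{4}/(4)! × [f^{(3)}(20) − f^{(3)}(9)] = −1/720 × (0.000861041 − 0.00122427) = 5.04484e-07.
Partial sum through k=2: 122.217.
k=3: B_{6}/(6)! × [f^{(5)}(20) − f^{(5)}(9)] = 1/30240 × (8.33096e-07 − 1.13665e-06) = -1.00381e-11.
Partial sum through k=3: 122.217.
k=4: B_{8}/(8)! × [f^{(7)}(20) − f^{(7)}(9)] = −1/1209600 × (6.49277e-10 − 8.71374e-10) = 1.83613e-16.

S_4 ≈ 122.217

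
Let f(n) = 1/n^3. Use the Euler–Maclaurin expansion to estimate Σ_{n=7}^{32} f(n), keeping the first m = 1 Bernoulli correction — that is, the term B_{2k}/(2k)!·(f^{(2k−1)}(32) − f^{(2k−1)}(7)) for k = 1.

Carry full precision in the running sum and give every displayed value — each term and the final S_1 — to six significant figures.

∫_7^32 1/x^3 dx evaluates to 0.00971580.
½[f(7) + f(32)] = ½[0.00291545 + 3.05176e-05] = 0.00147298.
Integral + boundary = 0.0111888.
k=1: B_{2}/(2)! × [f^{(1)}(32) − f^{(1)}(7)] = 1/12 × (-2.86102e-06 − (-0.00124948)) = 0.000103885.

S_1 ≈ 0.0112927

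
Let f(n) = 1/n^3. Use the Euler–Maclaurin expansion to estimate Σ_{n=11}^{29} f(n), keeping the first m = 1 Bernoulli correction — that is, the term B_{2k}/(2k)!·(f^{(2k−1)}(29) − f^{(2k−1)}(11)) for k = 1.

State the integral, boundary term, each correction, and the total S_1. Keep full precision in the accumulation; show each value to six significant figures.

Integral: ∫_11^29 1/x^3 dx = 0.00353770.
Boundary: ½(f(11) + f(29)) = ½(0.000751315 + 4.10021e-05) = 0.000396158.
Running total after boundary: 0.00393386.
Order-1 term: 1/12 · (-4.24160e-06 − (-0.000204904)) = 1.67219e-05.

S_1 ≈ 0.00395058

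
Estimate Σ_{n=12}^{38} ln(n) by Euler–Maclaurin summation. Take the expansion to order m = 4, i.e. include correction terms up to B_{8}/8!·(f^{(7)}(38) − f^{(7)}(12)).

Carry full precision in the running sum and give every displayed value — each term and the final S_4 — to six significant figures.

S_4 ≈ 85.4659

Integral: ∫_12^38 ln(x) dx = 82.4094.
½[f(12) + f(38)] = ½[2.48491 + 3.63759] = 3.06125.
Running total after boundary: 85.4706.
Order-1 term: 1/12 · (0.0263158 − 0.0833333) = -0.00475146.
After k=1: 85.4659.
Order-2 term: −1/720 · (3.64485e-05 − 0.00115741) = 1.55689e-06.
After k=2: 85.4659.
Order-3 term: 1/30240 · (3.02896e-07 − 9.64506e-05) = -3.17949e-09.
After k=3: 85.4659.
Order-4 term: −1/1209600 · (6.29285e-09 − 2.00939e-05) = 1.66068e-11.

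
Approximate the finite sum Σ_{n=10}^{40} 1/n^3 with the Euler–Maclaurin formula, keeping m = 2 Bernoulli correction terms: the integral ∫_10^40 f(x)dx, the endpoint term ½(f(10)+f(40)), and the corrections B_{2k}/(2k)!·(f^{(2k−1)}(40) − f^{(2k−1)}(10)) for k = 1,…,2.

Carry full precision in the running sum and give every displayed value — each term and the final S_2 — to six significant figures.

Integral: ∫_10^40 1/x^3 dx = 0.00468750.
Boundary: ½(f(10) + f(40)) = ½(0.00100000 + 1.56250e-05) = 0.000507813.
Running total after boundary: 0.00519531.
k=1: B_{2}/(2)! × [f^{(1)}(40) − f^{(1)}(10)] = 1/12 × (-1.17187e-06 − (-0.000300000)) = 2.49023e-05.
After k=1: 0.00522021.
k=2: B_{4}/(4)! × [f^{(3)}(40) − f^{(3)}(10)] = −1/720 × (-1.46484e-08 − (-6.00000e-05)) = -8.33130e-08.

S_2 ≈ 0.00522013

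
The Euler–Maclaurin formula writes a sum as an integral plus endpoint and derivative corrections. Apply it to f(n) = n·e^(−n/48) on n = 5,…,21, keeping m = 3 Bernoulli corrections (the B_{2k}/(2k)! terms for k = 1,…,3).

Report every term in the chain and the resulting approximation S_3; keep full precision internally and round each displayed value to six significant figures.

S_3 ≈ 162.942

Integral: ∫_5^21 x·e^(−x/48) dx = 153.947.
½[f(5) + f(21)] = ½[4.50538 + 13.5586] = 9.03200.
So far: 162.979.
Order-1 term: 1/12 · (0.363177 − 0.807213) = -0.0370030.
After k=1: 162.942.
Order-2 term: −1/720 · (0.000718088 − 0.00113254) = 5.75623e-07.
After k=2: 162.942.
Order-3 term: 1/30240 · (5.54925e-07 − 8.31041e-07) = -9.13084e-12.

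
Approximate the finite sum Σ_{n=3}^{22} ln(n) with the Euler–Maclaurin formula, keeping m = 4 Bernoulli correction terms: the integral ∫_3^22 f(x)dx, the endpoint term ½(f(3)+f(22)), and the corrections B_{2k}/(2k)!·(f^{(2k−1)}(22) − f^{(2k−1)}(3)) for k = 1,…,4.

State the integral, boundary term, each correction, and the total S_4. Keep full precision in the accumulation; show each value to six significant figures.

Integral: ∫_3^22 ln(x) dx = 45.7071.
½[f(3) + f(22)] = ½[1.09861 + 3.09104] = 2.09483.
So far: 47.8019.
k=1: B_{2}/(2)! × [f^{(1)}(22) − f^{(1)}(3)] = 1/12 × (0.0454545 − 0.333333) = -0.0239899.
Partial sum through k=1: 47.7779.
k=2: B_{4}/(4)! × [f^{(3)}(22) − f^{(3)}(3)] = −1/720 × (0.000187829 − 0.0740741) = 0.000102620.
Partial sum through k=2: 47.7780.
k=3: B_{6}/(6)! × [f^{(5)}(22) − f^{(5)}(3)] = 1/30240 × (4.65691e-06 − 0.0987654) = -3.26590e-06.
Partial sum through k=3: 47.7780.
k=4: B_{8}/(8)! × [f^{(7)}(22) − f^{(7)}(3)] = −1/1209600 × (2.88651e-07 − 0.329218) = 2.72171e-07.

S_4 ≈ 47.7780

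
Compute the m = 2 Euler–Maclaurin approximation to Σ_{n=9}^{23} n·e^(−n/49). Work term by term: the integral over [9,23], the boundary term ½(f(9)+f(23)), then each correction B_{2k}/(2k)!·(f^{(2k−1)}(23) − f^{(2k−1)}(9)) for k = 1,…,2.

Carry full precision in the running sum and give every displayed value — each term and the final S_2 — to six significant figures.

S_2 ≈ 169.683

The integral term ∫_9^23 x·e^(−x/49) dx = 158.775.
Boundary: ½(f(9) + f(23)) = ½(7.48987 + 14.3839) = 10.9369.
So far: 169.712.
Order-1 term: 1/12 · (0.331837 − 0.679353) = -0.0289597.
After k=1: 169.683.
Order-2 term: −1/720 · (0.000659145 − 0.000976163) = 4.40303e-07.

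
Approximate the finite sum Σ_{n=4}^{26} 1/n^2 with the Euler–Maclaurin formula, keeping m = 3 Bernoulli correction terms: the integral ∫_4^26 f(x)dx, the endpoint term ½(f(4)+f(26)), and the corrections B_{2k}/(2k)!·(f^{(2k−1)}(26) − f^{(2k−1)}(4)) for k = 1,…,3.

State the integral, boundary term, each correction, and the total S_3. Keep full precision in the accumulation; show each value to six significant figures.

S_3 ≈ 0.246092

The integral term ∫_4^26 1/x^2 dx = 0.211538.
½[f(4) + f(26)] = ½[0.0625000 + 0.00147929] = 0.0319896.
Integral + boundary = 0.243528.
k=1: B_{2}/(2)! × [f^{(1)}(26) − f^{(1)}(4)] = 1/12 × (-0.000113792 − (-0.0312500)) = 0.00259468.
Running total after k=1: 0.246123.
k=2: B_{4}/(4)! × [f^{(3)}(26) − f^{(3)}(4)] = −1/720 × (-2.01997e-06 − (-0.0234375)) = -3.25493e-05.
Running total after k=2: 0.246090.
k=3: B_{6}/(6)! × [f^{(5)}(26) − f^{(5)}(4)] = 1/30240 × (-8.96436e-08 − (-0.0439453)) = 1.45322e-06.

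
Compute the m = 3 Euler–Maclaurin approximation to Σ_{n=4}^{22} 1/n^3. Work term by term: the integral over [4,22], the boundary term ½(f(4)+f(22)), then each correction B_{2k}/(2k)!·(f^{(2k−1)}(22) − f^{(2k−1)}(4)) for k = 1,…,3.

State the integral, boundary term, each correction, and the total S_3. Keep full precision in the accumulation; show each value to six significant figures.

∫_4^22 1/x^3 dx evaluates to 0.0302169.
Boundary: ½(f(4) + f(22)) = ½(0.0156250 + 9.39144e-05) = 0.00785946.
So far: 0.0380764.
k=1: B_{2}/(2)! × [f^{(1)}(22) − f^{(1)}(4)] = 1/12 × (-1.28065e-05 − (-0.0117188)) = 0.000975495.
Running total after k=1: 0.0390519.
k=2: B_{4}/(4)! × [f^{(3)}(22) − f^{(3)}(4)] = −1/720 × (-5.29194e-07 − (-0.0146484)) = -2.03443e-05.
Running total after k=2: 0.0390316.
k=3: B_{6}/(6)! × [f^{(5)}(22) − f^{(5)}(4)] = 1/30240 × (-4.59218e-08 − (-0.0384521)) = 1.27156e-06.

S_3 ≈ 0.0390328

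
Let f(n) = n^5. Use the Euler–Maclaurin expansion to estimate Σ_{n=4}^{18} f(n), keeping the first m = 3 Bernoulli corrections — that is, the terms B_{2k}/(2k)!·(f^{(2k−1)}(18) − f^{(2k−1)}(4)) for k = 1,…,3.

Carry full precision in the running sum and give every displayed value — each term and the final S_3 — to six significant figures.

Integral: ∫_4^18 x^5 dx = 5.66802e+06.
Endpoint term: (f(4) + f(18))/2 = (1024.00 + 1.88957e+06)/2 = 945296.
Integral + boundary = 6.61332e+06.
Order-1 term: 1/12 · (524880 − 1280.00) = 43633.3.
Running total after k=1: 6.65695e+06.
Order-2 term: −1/720 · (19440.0 − 960.000) = -25.6667.
Running total after k=2: 6.65692e+06.
Order-3 term: 1/30240 · (120.000 − 120.000) = 0.00000.

S_3 ≈ 6.65692e+06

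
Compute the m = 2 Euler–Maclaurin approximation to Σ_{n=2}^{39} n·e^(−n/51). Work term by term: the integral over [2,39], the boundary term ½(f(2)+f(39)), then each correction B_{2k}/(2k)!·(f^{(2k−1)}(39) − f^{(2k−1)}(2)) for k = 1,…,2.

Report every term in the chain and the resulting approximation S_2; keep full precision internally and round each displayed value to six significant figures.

∫_2^39 x·e^(−x/51) dx evaluates to 462.540.
Boundary: ½(f(2) + f(39)) = ½(1.92309 + 18.1534) = 10.0382.
So far: 472.579.
Correction k=1: B_{2}/2! · (f^{(1)}(39) − f^{(1)}(2)) = 1/12 · (0.109523 − 0.923836) = -0.0678594.
After k=1: 472.511.
Correction k=2: B_{4}/4! · (f^{(3)}(39) − f^{(3)}(2)) = −1/720 · (0.000400025 − 0.00109455) = 9.64617e-07.

S_2 ≈ 472.511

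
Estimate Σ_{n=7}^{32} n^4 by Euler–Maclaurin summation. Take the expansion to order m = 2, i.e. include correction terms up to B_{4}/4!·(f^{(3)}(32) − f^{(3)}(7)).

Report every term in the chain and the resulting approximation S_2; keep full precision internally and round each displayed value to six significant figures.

∫_7^32 x^4 dx evaluates to 6.70752e+06.
Boundary: ½(f(7) + f(32)) = ½(2401.00 + 1.04858e+06) = 525488.
Running total after boundary: 7.23301e+06.
Order-1 term: 1/12 · (131072 − 1372.00) = 10808.3.
Running total after k=1: 7.24382e+06.
Order-2 term: −1/720 · (768.000 − 168.000) = -0.833333.

S_2 ≈ 7.24382e+06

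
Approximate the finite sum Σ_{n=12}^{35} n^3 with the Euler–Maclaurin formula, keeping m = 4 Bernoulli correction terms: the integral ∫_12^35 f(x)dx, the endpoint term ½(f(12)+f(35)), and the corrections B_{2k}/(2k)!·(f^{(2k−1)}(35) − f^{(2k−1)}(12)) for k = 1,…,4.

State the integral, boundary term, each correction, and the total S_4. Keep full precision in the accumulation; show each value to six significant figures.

Integral: ∫_12^35 x^3 dx = 369972.
½[f(12) + f(35)] = ½[1728.00 + 42875.0] = 22301.5.
Running total after boundary: 392274.
Order-1 term: 1/12 · (3675.00 − 432.000) = 270.250.
After k=1: 392544.
Order-2 term: −1/720 · (6.00000 − 6.00000) = 0.00000.
After k=2: 392544.
Order-3 term: 1/30240 · (0.00000 − 0.00000) = 0.00000.
After k=3: 392544.
Order-4 term: −1/1209600 · (0.00000 − 0.00000) = 0.00000.

S_4 ≈ 392544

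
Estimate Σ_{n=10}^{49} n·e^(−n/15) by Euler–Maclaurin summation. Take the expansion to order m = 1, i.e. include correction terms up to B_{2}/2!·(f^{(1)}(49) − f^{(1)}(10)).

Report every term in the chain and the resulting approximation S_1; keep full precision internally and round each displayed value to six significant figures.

S_1 ≈ 159.403

The integral term ∫_10^49 x·e^(−x/15) dx = 155.923.
½[f(10) + f(49)] = ½[5.13417 + 1.86853] = 3.50135.
Running total after boundary: 159.425.
Order-1 term: 1/12 · (-0.0864355 − 0.171139) = -0.0214645.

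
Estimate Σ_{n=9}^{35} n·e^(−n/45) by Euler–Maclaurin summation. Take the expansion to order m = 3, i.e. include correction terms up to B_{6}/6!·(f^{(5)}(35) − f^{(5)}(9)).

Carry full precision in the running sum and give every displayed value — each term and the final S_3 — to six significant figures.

The integral term ∫_9^35 x·e^(−x/45) dx = 335.583.
½[f(9) + f(35)] = ½[7.36858 + 16.0799] = 11.7242.
Integral + boundary = 347.307.
Correction k=1: B_{2}/2! · (f^{(1)}(35) − f^{(1)}(9)) = 1/12 · (0.102095 − 0.654985) = -0.0460742.
Partial sum through k=1: 347.261.
Correction k=2: B_{4}/4! · (f^{(3)}(35) − f^{(3)}(9)) = −1/720 · (0.000504171 − 0.00113207) = 8.72085e-07.
Partial sum through k=2: 347.261.
Correction k=3: B_{6}/6! · (f^{(5)}(35) − f^{(5)}(9)) = 1/30240 · (4.73049e-07 − 9.58368e-07) = -1.60489e-11.

S_3 ≈ 347.261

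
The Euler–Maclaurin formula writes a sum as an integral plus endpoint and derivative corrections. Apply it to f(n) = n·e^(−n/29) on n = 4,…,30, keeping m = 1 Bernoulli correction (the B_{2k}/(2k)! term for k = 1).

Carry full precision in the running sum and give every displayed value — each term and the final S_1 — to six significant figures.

Integral: ∫_4^30 x·e^(−x/29) dx = 225.592.
½[f(4) + f(30)] = ½[3.48464 + 10.6623] = 7.07347.
Integral + boundary = 232.666.
k=1: B_{2}/(2)! × [f^{(1)}(30) − f^{(1)}(4)] = 1/12 × (-0.0122555 − 0.750999) = -0.0636045.

S_1 ≈ 232.602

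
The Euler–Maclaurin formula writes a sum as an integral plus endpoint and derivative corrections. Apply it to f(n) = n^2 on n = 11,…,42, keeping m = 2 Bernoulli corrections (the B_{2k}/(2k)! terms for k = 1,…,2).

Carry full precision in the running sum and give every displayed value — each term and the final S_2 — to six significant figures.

S_2 ≈ 25200.0

Integral: ∫_11^42 x^2 dx = 24252.3.
Endpoint term: (f(11) + f(42))/2 = (121.000 + 1764.00)/2 = 942.500.
Running total after boundary: 25194.8.
k=1: B_{2}/(2)! × [f^{(1)}(42) − f^{(1)}(11)] = 1/12 × (84.0000 − 22.0000) = 5.16667.
After k=1: 25200.0.
k=2: B_{4}/(4)! × [f^{(3)}(42) − f^{(3)}(11)] = −1/720 × (0.00000 − 0.00000) = 0.00000.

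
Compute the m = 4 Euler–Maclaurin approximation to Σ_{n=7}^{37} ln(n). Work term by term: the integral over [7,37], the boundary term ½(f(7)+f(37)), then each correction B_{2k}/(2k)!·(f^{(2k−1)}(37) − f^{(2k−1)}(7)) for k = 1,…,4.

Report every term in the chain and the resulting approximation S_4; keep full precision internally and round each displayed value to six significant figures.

S_4 ≈ 92.7514

Integral: ∫_7^37 ln(x) dx = 89.9826.
½[f(7) + f(37)] = ½[1.94591 + 3.61092] = 2.77841.
So far: 92.7610.
k=1: B_{2}/(2)! × [f^{(1)}(37) − f^{(1)}(7)] = 1/12 × (0.0270270 − 0.142857) = -0.00965251.
After k=1: 92.7514.
k=2: B_{4}/(4)! × [f^{(3)}(37) − f^{(3)}(7)] = −1/720 × (3.94843e-05 − 0.00583090) = 8.04364e-06.
After k=2: 92.7514.
k=3: B_{6}/(6)! × [f^{(5)}(37) − f^{(5)}(7)] = 1/30240 × (3.46101e-07 − 0.00142798) = -4.72100e-08.
After k=3: 92.7514.
k=4: B_{8}/(8)! × [f^{(7)}(37) − f^{(7)}(7)] = −1/1209600 × (7.58439e-09 − 0.000874271) = 7.22771e-10.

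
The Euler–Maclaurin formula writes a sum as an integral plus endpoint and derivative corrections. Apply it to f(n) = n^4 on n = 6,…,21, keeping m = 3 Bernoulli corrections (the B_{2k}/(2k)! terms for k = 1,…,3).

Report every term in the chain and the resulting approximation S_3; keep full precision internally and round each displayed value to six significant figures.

The integral term ∫_6^21 x^4 dx = 815265.
½[f(6) + f(21)] = ½[1296.00 + 194481] = 97888.5.
Running total after boundary: 913154.
k=1: B_{2}/(2)! × [f^{(1)}(21) − f^{(1)}(6)] = 1/12 × (37044.0 − 864.000) = 3015.00.
After k=1: 916168.
k=2: B_{4}/(4)! × [f^{(3)}(21) − f^{(3)}(6)] = −1/720 × (504.000 − 144.000) = -0.500000.
After k=2: 916168.
k=3: B_{6}/(6)! × [f^{(5)}(21) − f^{(5)}(6)] = 1/30240 × (0.00000 − 0.00000) = 0.00000.

S_3 ≈ 916168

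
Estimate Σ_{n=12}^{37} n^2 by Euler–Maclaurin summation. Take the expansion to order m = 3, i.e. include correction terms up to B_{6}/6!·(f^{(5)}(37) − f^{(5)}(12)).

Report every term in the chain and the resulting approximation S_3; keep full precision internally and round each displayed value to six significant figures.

S_3 ≈ 17069.0

The integral term ∫_12^37 x^2 dx = 16308.3.
Endpoint term: (f(12) + f(37))/2 = (144.000 + 1369.00)/2 = 756.500.
Running total after boundary: 17064.8.
Correction k=1: B_{2}/2! · (f^{(1)}(37) − f^{(1)}(12)) = 1/12 · (74.0000 − 24.0000) = 4.16667.
Running total after k=1: 17069.0.
Correction k=2: B_{4}/4! · (f^{(3)}(37) − f^{(3)}(12)) = −1/720 · (0.00000 − 0.00000) = 0.00000.
Running total after k=2: 17069.0.
Correction k=3: B_{6}/6! · (f^{(5)}(37) − f^{(5)}(12)) = 1/30240 · (0.00000 − 0.00000) = 0.00000.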